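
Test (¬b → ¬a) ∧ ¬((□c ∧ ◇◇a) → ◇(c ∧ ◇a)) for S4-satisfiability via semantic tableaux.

1. (¬b → ¬a) ∧ ¬((□c ∧ ◇◇a) → ◇(c ∧ ◇a)), 0
2. ¬b → ¬a, 0   [∧-rule on 1]
3. ¬((□c ∧ ◇◇a) → ◇(c ∧ ◇a)), 0   [∧-rule on 1]
4. □c ∧ ◇◇a, 0   [¬→-rule on 3]
5. ¬◇(c ∧ ◇a), 0   [¬→-rule on 3]
6. □c, 0   [∧-rule on 4]
7. ◇◇a, 0   [∧-rule on 4]
8. ¬(c ∧ ◇a), 0   [¬◇-rule on 5 via 0R0]
9. c, 0   [□-rule on 6 via 0R0]
10. b, 0   [→-rule on 2 (branches; this branch)]
11. ¬◇a, 0   [¬∧-rule on 8 (branches; this branch)]
12. ¬a, 0   [¬◇-rule on 11 via 0R0]
13. ◇a, 1   [◇-rule on 7: fresh world 1, 0R1]
14. ¬(c ∧ ◇a), 1   [¬◇-rule on 5 via 0R1]
15. c, 1   [□-rule on 6 via 0R1]
16. ¬a, 1   [¬◇-rule on 11 via 0R1]
17. ¬◇a, 1   [¬∧-rule on 14 (branches; this branch)]
18. a, 2   [◇-rule on 13: fresh world 2, 1R2]
19. ¬(c ∧ ◇a), 2   [¬◇-rule on 5 via 0R2]
20. c, 2   [□-rule on 6 via 0R2]
21. ¬a, 2   [¬◇-rule on 11 via 0R2]
Accessibility: 0R0, 0R1, 0R2, 1R1, 1R2, 2R2
Branch closes: a and ¬a both at 2.
Every branch closes; the branch above is one of them.

Unsatisfiable (every branch closes)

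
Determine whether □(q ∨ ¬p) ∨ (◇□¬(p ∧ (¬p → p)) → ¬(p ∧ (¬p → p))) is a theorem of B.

Valid

Tableau for the negation ¬(□(q ∨ ¬p) ∨ (◇□¬(p ∧ (¬p → p)) → ¬(p ∧ (¬p → p)))):
1. ¬(□(q ∨ ¬p) ∨ (◇□¬(p ∧ (¬p → p)) → ¬(p ∧ (¬p → p)))), w0
2. ¬□(q ∨ ¬p), w0
3. ¬(◇□¬(p ∧ (¬p → p)) → ¬(p ∧ (¬p → p))), w0
4. ◇□¬(p ∧ (¬p → p)), w0
5. p ∧ (¬p → p), w0
6. p, w0
7. ¬p → p, w0
8. ¬(q ∨ ¬p), w1
9. ¬q, w1
10. p, w1
11. □¬(p ∧ (¬p → p)), w2
12. ¬(p ∧ (¬p → p)), w0
13. ¬(p ∧ (¬p → p)), w2
14. ¬(¬p → p), w0
15. ¬p, w0
Accessibility: w0Rw0, w0Rw1, w0Rw2, w1Rw0, w1Rw1, w2Rw0, w2Rw2
Branch closes: p and ¬p both at w0.
All branches of the negation close; one closing branch shown above.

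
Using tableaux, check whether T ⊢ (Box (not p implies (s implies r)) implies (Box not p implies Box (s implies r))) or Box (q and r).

Yes, valid

Tableau for the negation not ((Box (not p implies (s implies r)) implies (Box not p implies Box (s implies r))) or Box (q and r)):
1. not ((Box (not p implies (s implies r)) implies (Box not p implies Box (s implies r))) or Box (q and r)), 0
2. not (Box (not p implies (s implies r)) implies (Box not p implies Box (s implies r))), 0
3. not Box (q and r), 0
4. Box (not p implies (s implies r)), 0
5. not (Box not p implies Box (s implies r)), 0
6. Box not p, 0
7. not Box (s implies r), 0
8. not p implies (s implies r), 0
9. not p, 0
10. s implies r, 0
11. r, 0
12. not (q and r), 1
13. not p implies (s implies r), 1
14. not p, 1
15. not r, 1
16. s implies r, 1
17. not s, 1
18. not (s implies r), 2
19. s, 2
20. not r, 2
21. not p implies (s implies r), 2
22. not p, 2
23. s implies r, 2
24. r, 2
Accessibility: 0R0, 0R1, 0R2, 1R1, 2R2
Branch closes: r and not r both at 2.
All branches of the negation close; one closing branch shown above.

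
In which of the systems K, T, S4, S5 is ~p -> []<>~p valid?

S5

S5-tableau for the negation ~(~p -> []<>~p):
1. ~(~p -> []<>~p), 0
2. ~p, 0   [~->-rule on 1]
3. ~[]<>~p, 0   [~->-rule on 1]
4. ~<>~p, 1   [~[]-rule on 3: fresh world 1, 0R1]
5. p, 0   [~<>-rule on 4 via 1R0]
Accessibility: 0R0, 0R1, 1R0, 1R1
Branch closes: p and ~p both at 0.
Every branch closes (one shown): valid in S5.
S4-tableau for the negation ~(~p -> []<>~p):
1. ~(~p -> []<>~p), 0
2. ~p, 0   [~->-rule on 1]
3. ~[]<>~p, 0   [~->-rule on 1]
4. ~<>~p, 1   [~[]-rule on 3: fresh world 1, 0R1]
5. p, 1   [~<>-rule on 4 via 1R1]
Accessibility: 0R0, 0R1, 1R1
Complete open branch: countermodel on an S4-frame, so not valid in S4, nor in K, T (the same frame is also a K-frame and a T-frame).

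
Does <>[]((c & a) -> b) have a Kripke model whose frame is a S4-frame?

Satisfiable

1. <>[]((c & a) -> b), 0
2. []((c & a) -> b), 1   [<>-rule on 1: fresh world 1, 0R1]
3. (c & a) -> b, 1   [[]-rule on 2 via 1R1]
4. b, 1   [->-rule on 3 (branches; this branch)]
Accessibility: 0R0, 0R1, 1R1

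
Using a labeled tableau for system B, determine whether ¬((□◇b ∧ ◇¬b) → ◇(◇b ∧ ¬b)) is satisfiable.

1. ¬((□◇b ∧ ◇¬b) → ◇(◇b ∧ ¬b)), 0
2. □◇b ∧ ◇¬b, 0
3. ¬◇(◇b ∧ ¬b), 0
4. □◇b, 0
5. ◇¬b, 0
6. ¬(◇b ∧ ¬b), 0
7. ◇b, 0
8. ¬◇b, 0
9. ¬b, 0
10. ¬b, 1
11. ¬(◇b ∧ ¬b), 1
12. ◇b, 1
13. ¬◇b, 1
14. b, 2
15. ¬(◇b ∧ ¬b), 2
16. ◇b, 2
17. ¬b, 2
Accessibility: 0R0, 0R1, 0R2, 1R0, 1R1, 2R0, 2R2
Branch closes: b and ¬b both at 2.
Every branch closes; the branch above is one of them.

Unsatisfiable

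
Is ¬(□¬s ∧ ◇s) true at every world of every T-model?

Tableau for the negation □¬s ∧ ◇s:
1. □¬s ∧ ◇s, u
2. □¬s, u
3. ◇s, u
4. ¬s, u
5. s, v
6. ¬s, v
Accessibility: uRu, uRv, vRv
Branch closes: s and ¬s both at v.
Every branch of the negation's tableau closes; the branch above is one of them.

Valid in T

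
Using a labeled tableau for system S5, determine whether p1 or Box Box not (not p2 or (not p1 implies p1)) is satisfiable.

1. p1 or Box Box not (not p2 or (not p1 implies p1)), 0
2. Box Box not (not p2 or (not p1 implies p1)), 0
3. Box not (not p2 or (not p1 implies p1)), 0
4. not (not p2 or (not p1 implies p1)), 0
5. p2, 0
6. not (not p1 implies p1), 0
7. not p1, 0
Accessibility: 0R0

Satisfiable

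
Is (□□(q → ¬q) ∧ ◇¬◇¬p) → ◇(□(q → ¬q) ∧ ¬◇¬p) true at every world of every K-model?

Tableau for the negation ¬((□□(q → ¬q) ∧ ◇¬◇¬p) → ◇(□(q → ¬q) ∧ ¬◇¬p)):
1. ¬((□□(q → ¬q) ∧ ◇¬◇¬p) → ◇(□(q → ¬q) ∧ ¬◇¬p)), w0
2. □□(q → ¬q) ∧ ◇¬◇¬p, w0   [¬→-rule on 1]
3. ¬◇(□(q → ¬q) ∧ ¬◇¬p), w0   [¬→-rule on 1]
4. □□(q → ¬q), w0   [∧-rule on 2]
5. ◇¬◇¬p, w0   [∧-rule on 2]
6. ¬◇¬p, w1   [◇-rule on 5: fresh world w1, w0Rw1]
7. ¬(□(q → ¬q) ∧ ¬◇¬p), w1   [¬◇-rule on 3 via w0Rw1]
8. □(q → ¬q), w1   [□-rule on 4 via w0Rw1]
9. ¬□(q → ¬q), w1   [¬∧-rule on 7 (branches; this branch)]
10. ¬(q → ¬q), w2   [¬□-rule on 9: fresh world w2, w1Rw2]
11. q, w2   [¬→-rule on 10]
12. p, w2   [¬◇-rule on 6 via w1Rw2]
13. q → ¬q, w2   [□-rule on 8 via w1Rw2]
14. ¬q, w2   [→-rule on 13 (branches; this branch)]
Accessibility: w0Rw1, w1Rw2
Branch closes: q and ¬q both at w2.
All branches of the negation close; one closing branch shown above.

Valid in K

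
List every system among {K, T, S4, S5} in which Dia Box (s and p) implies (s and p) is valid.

S4-tableau for the negation not (Dia Box (s and p) implies (s and p)):
1. not (Dia Box (s and p) implies (s and p)), 0
2. Dia Box (s and p), 0   [neg-implies-rule on 1]
3. not (s and p), 0   [neg-implies-rule on 1]
4. not p, 0   [neg-and-rule on 3 (branches; this branch)]
5. Box (s and p), 1   [Dia-rule on 2: fresh world 1, 0R1]
6. s and p, 1   [Box-rule on 5 via 1R1]
7. s, 1   [and-rule on 6]
8. p, 1   [and-rule on 6]
Accessibility: 0R0, 0R1, 1R1
Complete open branch: countermodel on an S4-frame, so not valid in S4, nor in K, T (the same frame is also a K-frame and a T-frame).
S5-tableau for the negation not (Dia Box (s and p) implies (s and p)):
1. not (Dia Box (s and p) implies (s and p)), 0
2. Dia Box (s and p), 0   [neg-implies-rule on 1]
3. not (s and p), 0   [neg-implies-rule on 1]
4. not p, 0   [neg-and-rule on 3 (branches; this branch)]
5. Box (s and p), 1   [Dia-rule on 2: fresh world 1, 0R1]
6. s and p, 0   [Box-rule on 5 via 1R0]
7. s, 0   [and-rule on 6]
8. p, 0   [and-rule on 6]
Accessibility: 0R0, 0R1, 1R0, 1R1
Branch closes: p and not p both at 0.
Every branch closes (one shown): valid in S5.

S5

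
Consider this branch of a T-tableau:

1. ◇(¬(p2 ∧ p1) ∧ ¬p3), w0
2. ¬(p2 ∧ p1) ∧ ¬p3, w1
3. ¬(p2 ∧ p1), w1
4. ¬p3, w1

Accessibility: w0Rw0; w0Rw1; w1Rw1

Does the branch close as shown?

There is no literal clash: for every atom and world, at most one sign appears.

No, open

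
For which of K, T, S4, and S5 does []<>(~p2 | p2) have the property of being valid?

K-tableau for the negation ~[]<>(~p2 | p2):
1. ~[]<>(~p2 | p2), w0
2. ~<>(~p2 | p2), w1
Accessibility: w0Rw1
Complete open branch: countermodel on a K-frame, so not valid in K.
T-tableau for the negation ~[]<>(~p2 | p2):
1. ~[]<>(~p2 | p2), w0
2. ~<>(~p2 | p2), w1
3. ~(~p2 | p2), w1
4. p2, w1
5. ~p2, w1
Accessibility: w0Rw0, w0Rw1, w1Rw1
Branch closes: p2 and ~p2 both at w1.
Every branch closes (one shown): valid in T, hence also in S4, S5 (every theorem of T is a theorem of S4 and S5).

T, S4, S5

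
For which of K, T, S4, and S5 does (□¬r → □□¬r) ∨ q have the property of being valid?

S4-tableau for the negation ¬((□¬r → □□¬r) ∨ q):
1. ¬((□¬r → □□¬r) ∨ q), 0
2. ¬(□¬r → □□¬r), 0
3. ¬q, 0
4. □¬r, 0
5. ¬□□¬r, 0
6. ¬r, 0
7. ¬□¬r, 1
8. ¬r, 1
9. r, 2
10. ¬r, 2
Accessibility: 0R0, 0R1, 0R2, 1R1, 1R2, 2R2
Branch closes: r and ¬r both at 2.
Every branch closes (one shown): valid in S4, hence also in S5 (every theorem of S4 is a theorem of S5).
T-tableau for the negation ¬((□¬r → □□¬r) ∨ q):
1. ¬((□¬r → □□¬r) ∨ q), 0
2. ¬(□¬r → □□¬r), 0
3. ¬q, 0
4. □¬r, 0
5. ¬□□¬r, 0
6. ¬r, 0
7. ¬□¬r, 1
8. ¬r, 1
9. r, 2
Accessibility: 0R0, 0R1, 1R1, 1R2, 2R2
Complete open branch: countermodel on a T-frame, so not valid in T, nor in K (the same frame is also a K-frame).

S4, S5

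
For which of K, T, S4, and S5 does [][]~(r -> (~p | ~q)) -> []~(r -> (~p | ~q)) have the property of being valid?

T, S4, S5

T-tableau for the negation ~([][]~(r -> (~p | ~q)) -> []~(r -> (~p | ~q))):
1. ~([][]~(r -> (~p | ~q)) -> []~(r -> (~p | ~q))), 0
2. [][]~(r -> (~p | ~q)), 0
3. ~[]~(r -> (~p | ~q)), 0
4. []~(r -> (~p | ~q)), 0
5. ~(r -> (~p | ~q)), 0
6. r, 0
7. ~(~p | ~q), 0
8. p, 0
9. q, 0
10. r -> (~p | ~q), 1
11. []~(r -> (~p | ~q)), 1
12. ~(r -> (~p | ~q)), 1
13. r, 1
14. ~(~p | ~q), 1
15. p, 1
16. q, 1
17. ~p | ~q, 1
18. ~q, 1
Accessibility: 0R0, 0R1, 1R1
Branch closes: q and ~q both at 1.
Every branch closes (one shown): valid in T, hence also in S4, S5 (every theorem of T is a theorem of S4 and S5).
K-tableau for the negation ~([][]~(r -> (~p | ~q)) -> []~(r -> (~p | ~q))):
1. ~([][]~(r -> (~p | ~q)) -> []~(r -> (~p | ~q))), 0
2. [][]~(r -> (~p | ~q)), 0
3. ~[]~(r -> (~p | ~q)), 0
4. r -> (~p | ~q), 1
5. []~(r -> (~p | ~q)), 1
6. ~p | ~q, 1
7. ~q, 1
Accessibility: 0R1
Complete open branch: countermodel on a K-frame, so not valid in K.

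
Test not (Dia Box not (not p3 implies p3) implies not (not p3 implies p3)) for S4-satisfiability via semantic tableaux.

Yes, satisfiable

1. not (Dia Box not (not p3 implies p3) implies not (not p3 implies p3)), u
2. Dia Box not (not p3 implies p3), u
3. not p3 implies p3, u
4. p3, u
5. Box not (not p3 implies p3), v
6. not (not p3 implies p3), v
7. not p3, v
Accessibility: uRu, uRv, vRv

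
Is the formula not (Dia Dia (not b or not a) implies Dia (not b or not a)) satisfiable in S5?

1. not (Dia Dia (not b or not a) implies Dia (not b or not a)), 0
2. Dia Dia (not b or not a), 0
3. not Dia (not b or not a), 0
4. not (not b or not a), 0
5. b, 0
6. a, 0
7. Dia (not b or not a), 1
8. not (not b or not a), 1
9. b, 1
10. a, 1
11. not b or not a, 2
12. not (not b or not a), 2
13. b, 2
14. a, 2
15. not a, 2
Accessibility: 0R0, 0R1, 0R2, 1R0, 1R1, 1R2, 2R0, 2R1, 2R2
Branch closes: a and not a both at 2.
(One branch shown.) All branches close.

No, unsatisfiable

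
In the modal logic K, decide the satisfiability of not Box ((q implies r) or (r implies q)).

Unsatisfiable (every branch closes)

1. not Box ((q implies r) or (r implies q)), u
2. not ((q implies r) or (r implies q)), v
3. not (q implies r), v
4. not (r implies q), v
5. q, v
6. not r, v
7. r, v
8. not q, v
Accessibility: uRv
Branch closes: r and not r both at v.
Every branch closes; the branch above is one of them.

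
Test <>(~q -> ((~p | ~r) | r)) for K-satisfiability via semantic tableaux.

Yes, satisfiable

1. <>(~q -> ((~p | ~r) | r)), 0
2. ~q -> ((~p | ~r) | r), 1
3. (~p | ~r) | r, 1
4. r, 1
Accessibility: 0R1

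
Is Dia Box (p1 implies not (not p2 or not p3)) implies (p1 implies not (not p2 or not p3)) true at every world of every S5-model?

Tableau for the negation not (Dia Box (p1 implies not (not p2 or not p3)) implies (p1 implies not (not p2 or not p3))):
1. not (Dia Box (p1 implies not (not p2 or not p3)) implies (p1 implies not (not p2 or not p3))), 0
2. Dia Box (p1 implies not (not p2 or not p3)), 0   [neg-implies-rule on 1]
3. not (p1 implies not (not p2 or not p3)), 0   [neg-implies-rule on 1]
4. p1, 0   [neg-implies-rule on 3]
5. not p2 or not p3, 0   [neg-implies-rule on 3]
6. not p3, 0   [or-rule on 5 (branches; this branch)]
7. Box (p1 implies not (not p2 or not p3)), 1   [Dia-rule on 2: fresh world 1, 0R1]
8. p1 implies not (not p2 or not p3), 0   [Box-rule on 7 via 1R0]
9. p1 implies not (not p2 or not p3), 1   [Box-rule on 7 via 1R1]
10. not (not p2 or not p3), 0   [implies-rule on 8 (branches; this branch)]
11. p2, 0   [neg-or-rule on 10]
12. p3, 0   [neg-or-rule on 10]
Accessibility: 0R0, 0R1, 1R0, 1R1
Branch closes: p3 and not p3 both at 0.
Every branch of the negation's tableau closes; the branch above is one of them.

Valid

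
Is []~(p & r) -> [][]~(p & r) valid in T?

Tableau for the negation ~([]~(p & r) -> [][]~(p & r)):
1. ~([]~(p & r) -> [][]~(p & r)), 0
2. []~(p & r), 0
3. ~[][]~(p & r), 0
4. ~(p & r), 0
5. ~r, 0
6. ~[]~(p & r), 1
7. ~(p & r), 1
8. ~r, 1
9. p & r, 2
10. p, 2
11. r, 2
Accessibility: 0R0, 0R1, 1R1, 1R2, 2R2
The negation has an open branch (countermodel exists).

Invalid (countermodel exists)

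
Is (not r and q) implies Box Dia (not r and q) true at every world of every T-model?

Not valid

Tableau for the negation not ((not r and q) implies Box Dia (not r and q)):
1. not ((not r and q) implies Box Dia (not r and q)), 0
2. not r and q, 0
3. not Box Dia (not r and q), 0
4. not r, 0
5. q, 0
6. not Dia (not r and q), 1
7. not (not r and q), 1
8. not q, 1
Accessibility: 0R0, 0R1, 1R1
The negation has an open branch (countermodel exists).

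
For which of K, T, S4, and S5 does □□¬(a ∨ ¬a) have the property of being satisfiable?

K

T-tableau for the formula:
1. □□¬(a ∨ ¬a), w0
2. □¬(a ∨ ¬a), w0
3. ¬(a ∨ ¬a), w0
4. ¬a, w0
5. a, w0
Accessibility: w0Rw0
Branch closes: a and ¬a both at w0.
Every branch closes (one shown): unsatisfiable in T, hence also in S4, S5 (every S4/S5-frame is a T-frame).
K-tableau for the formula:
1. □□¬(a ∨ ¬a), w0
Complete open branch: satisfiable in K.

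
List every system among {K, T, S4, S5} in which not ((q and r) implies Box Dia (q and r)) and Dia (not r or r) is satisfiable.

K, T, S4

S5-tableau for the formula:
1. not ((q and r) implies Box Dia (q and r)) and Dia (not r or r), 0
2. not ((q and r) implies Box Dia (q and r)), 0
3. Dia (not r or r), 0
4. q and r, 0
5. not Box Dia (q and r), 0
6. q, 0
7. r, 0
8. not r or r, 1
9. r, 1
10. not Dia (q and r), 2
11. not (q and r), 0
12. not (q and r), 1
13. not (q and r), 2
14. not r, 0
Accessibility: 0R0, 0R1, 0R2, 1R0, 1R1, 1R2, 2R0, 2R1, 2R2
Branch closes: r and not r both at 0.
Every branch closes (one shown): unsatisfiable in S5.
S4-tableau for the formula:
1. not ((q and r) implies Box Dia (q and r)) and Dia (not r or r), 0
2. not ((q and r) implies Box Dia (q and r)), 0
3. Dia (not r or r), 0
4. q and r, 0
5. not Box Dia (q and r), 0
6. q, 0
7. r, 0
8. not r or r, 1
9. r, 1
10. not Dia (q and r), 2
11. not (q and r), 2
12. not r, 2
Accessibility: 0R0, 0R1, 0R2, 1R1, 2R2
Complete open branch: satisfiable in S4, hence also in K, T (this S4-model is also a K-model and a T-model).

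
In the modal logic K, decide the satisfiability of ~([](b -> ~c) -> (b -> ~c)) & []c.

Yes, satisfiable

1. ~([](b -> ~c) -> (b -> ~c)) & []c, w0
2. ~([](b -> ~c) -> (b -> ~c)), w0   [&-rule on 1]
3. []c, w0   [&-rule on 1]
4. [](b -> ~c), w0   [~->-rule on 2]
5. ~(b -> ~c), w0   [~->-rule on 2]
6. b, w0   [~->-rule on 5]
7. c, w0   [~->-rule on 5]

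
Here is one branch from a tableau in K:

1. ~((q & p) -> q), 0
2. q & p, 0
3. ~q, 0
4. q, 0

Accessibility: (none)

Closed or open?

Closed

Both q and ~q appear at 0.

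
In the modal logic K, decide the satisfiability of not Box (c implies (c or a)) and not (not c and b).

Unsatisfiable (every branch closes)

1. not Box (c implies (c or a)) and not (not c and b), 0
2. not Box (c implies (c or a)), 0   [and-rule on 1]
3. not (not c and b), 0   [and-rule on 1]
4. not b, 0   [neg-and-rule on 3 (branches; this branch)]
5. not (c implies (c or a)), 1   [neg-Box-rule on 2: fresh world 1, 0R1]
6. c, 1   [neg-implies-rule on 5]
7. not (c or a), 1   [neg-implies-rule on 5]
8. not c, 1   [neg-or-rule on 7]
9. not a, 1   [neg-or-rule on 7]
Accessibility: 0R1
Branch closes: c and not c both at 1.
(One branch shown.) All branches close.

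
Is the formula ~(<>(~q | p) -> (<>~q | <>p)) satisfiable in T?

1. ~(<>(~q | p) -> (<>~q | <>p)), w0
2. <>(~q | p), w0   [~->-rule on 1]
3. ~(<>~q | <>p), w0   [~->-rule on 1]
4. ~<>~q, w0   [~|-rule on 3]
5. ~<>p, w0   [~|-rule on 3]
6. q, w0   [~<>-rule on 4 via w0Rw0]
7. ~p, w0   [~<>-rule on 5 via w0Rw0]
8. ~q | p, w1   [<>-rule on 2: fresh world w1, w0Rw1]
9. q, w1   [~<>-rule on 4 via w0Rw1]
10. ~p, w1   [~<>-rule on 5 via w0Rw1]
11. p, w1   [|-rule on 8 (branches; this branch)]
Accessibility: w0Rw0, w0Rw1, w1Rw1
Branch closes: p and ~p both at w1.
Every branch closes; the branch above is one of them.

Unsatisfiable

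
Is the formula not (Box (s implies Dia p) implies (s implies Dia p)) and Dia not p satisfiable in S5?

Unsatisfiable

1. not (Box (s implies Dia p) implies (s implies Dia p)) and Dia not p, u
2. not (Box (s implies Dia p) implies (s implies Dia p)), u
3. Dia not p, u
4. Box (s implies Dia p), u
5. not (s implies Dia p), u
6. s, u
7. not Dia p, u
8. s implies Dia p, u
9. not p, u
10. Dia p, u
11. not p, v
12. s implies Dia p, v
13. Dia p, v
14. p, w
15. s implies Dia p, w
16. not p, w
Accessibility: uRu, uRv, uRw, vRu, vRv, vRw, wRu, wRv, wRw
Branch closes: p and not p both at w.
(One branch shown.) All branches close.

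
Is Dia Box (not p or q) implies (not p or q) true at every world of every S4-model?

Not valid

Tableau for the negation not (Dia Box (not p or q) implies (not p or q)):
1. not (Dia Box (not p or q) implies (not p or q)), 0
2. Dia Box (not p or q), 0
3. not (not p or q), 0
4. p, 0
5. not q, 0
6. Box (not p or q), 1
7. not p or q, 1
8. q, 1
Accessibility: 0R0, 0R1, 1R1
The negation has an open branch (countermodel exists).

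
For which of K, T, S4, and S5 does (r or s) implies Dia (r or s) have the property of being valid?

T-tableau for the negation not ((r or s) implies Dia (r or s)):
1. not ((r or s) implies Dia (r or s)), 0
2. r or s, 0
3. not Dia (r or s), 0
4. not (r or s), 0
5. not r, 0
6. not s, 0
7. s, 0
Accessibility: 0R0
Branch closes: s and not s both at 0.
Every branch closes (one shown): valid in T, hence also in S4, S5 (every theorem of T is a theorem of S4 and S5).
K-tableau for the negation not ((r or s) implies Dia (r or s)):
1. not ((r or s) implies Dia (r or s)), 0
2. r or s, 0
3. not Dia (r or s), 0
4. s, 0
Complete open branch: countermodel on a K-frame, so not valid in K.

T, S4, S5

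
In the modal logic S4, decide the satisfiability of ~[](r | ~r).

1. ~[](r | ~r), u
2. ~(r | ~r), v
3. ~r, v
4. r, v
Accessibility: uRu, uRv, vRv
Branch closes: r and ~r both at v.
(One branch shown.) All branches close.

Unsatisfiable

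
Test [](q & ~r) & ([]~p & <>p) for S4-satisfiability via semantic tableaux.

1. [](q & ~r) & ([]~p & <>p), w0
2. [](q & ~r), w0   [&-rule on 1]
3. []~p & <>p, w0   [&-rule on 1]
4. []~p, w0   [&-rule on 3]
5. <>p, w0   [&-rule on 3]
6. q & ~r, w0   [[]-rule on 2 via w0Rw0]
7. q, w0   [&-rule on 6]
8. ~r, w0   [&-rule on 6]
9. ~p, w0   [[]-rule on 4 via w0Rw0]
10. p, w1   [<>-rule on 5: fresh world w1, w0Rw1]
11. q & ~r, w1   [[]-rule on 2 via w0Rw1]
12. q, w1   [&-rule on 11]
13. ~r, w1   [&-rule on 11]
14. ~p, w1   [[]-rule on 4 via w0Rw1]
Accessibility: w0Rw0, w0Rw1, w1Rw1
Branch closes: p and ~p both at w1.
Every branch closes; the branch above is one of them.

Unsatisfiable (every branch closes)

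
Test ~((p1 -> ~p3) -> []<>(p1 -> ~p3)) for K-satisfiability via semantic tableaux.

Satisfiable

1. ~((p1 -> ~p3) -> []<>(p1 -> ~p3)), u
2. p1 -> ~p3, u
3. ~[]<>(p1 -> ~p3), u
4. ~p3, u
5. ~<>(p1 -> ~p3), v
Accessibility: uRv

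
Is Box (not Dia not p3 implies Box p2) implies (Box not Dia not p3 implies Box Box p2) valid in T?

Valid

Tableau for the negation not (Box (not Dia not p3 implies Box p2) implies (Box not Dia not p3 implies Box Box p2)):
1. not (Box (not Dia not p3 implies Box p2) implies (Box not Dia not p3 implies Box Box p2)), w0
2. Box (not Dia not p3 implies Box p2), w0
3. not (Box not Dia not p3 implies Box Box p2), w0
4. Box not Dia not p3, w0
5. not Box Box p2, w0
6. not Dia not p3 implies Box p2, w0
7. not Dia not p3, w0
8. p3, w0
9. Box p2, w0
10. p2, w0
11. not Box p2, w1
12. not Dia not p3 implies Box p2, w1
13. not Dia not p3, w1
14. p3, w1
15. p2, w1
16. Dia not p3, w1
17. not p2, w2
18. p3, w2
19. not p3, w3
20. p3, w3
Accessibility: w0Rw0, w0Rw1, w1Rw1, w1Rw2, w1Rw3, w2Rw2, w3Rw3
Branch closes: p3 and not p3 both at w3.
All branches of the negation close; one closing branch shown above.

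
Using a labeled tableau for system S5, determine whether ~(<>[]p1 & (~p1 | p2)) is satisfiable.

1. ~(<>[]p1 & (~p1 | p2)), u
2. ~(~p1 | p2), u
3. p1, u
4. ~p2, u
Accessibility: uRu

Satisfiable (open branch found)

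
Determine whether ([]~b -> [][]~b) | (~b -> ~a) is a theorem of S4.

Valid

Tableau for the negation ~(([]~b -> [][]~b) | (~b -> ~a)):
1. ~(([]~b -> [][]~b) | (~b -> ~a)), u
2. ~([]~b -> [][]~b), u
3. ~(~b -> ~a), u
4. []~b, u
5. ~[][]~b, u
6. ~b, u
7. a, u
8. ~[]~b, v
9. ~b, v
10. b, w
11. ~b, w
Accessibility: uRu, uRv, uRw, vRv, vRw, wRw
Branch closes: b and ~b both at w.
All branches of the negation close; one closing branch shown above.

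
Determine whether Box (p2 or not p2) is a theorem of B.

Tableau for the negation not Box (p2 or not p2):
1. not Box (p2 or not p2), w0
2. not (p2 or not p2), w1   [neg-Box-rule on 1: fresh world w1, w0Rw1]
3. not p2, w1   [neg-or-rule on 2]
4. p2, w1   [neg-or-rule on 2]
Accessibility: w0Rw0, w0Rw1, w1Rw0, w1Rw1
Branch closes: p2 and not p2 both at w1.
All branches of the negation close; one closing branch shown above.

Valid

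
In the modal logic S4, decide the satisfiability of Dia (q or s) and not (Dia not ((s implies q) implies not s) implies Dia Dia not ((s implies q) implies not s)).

No, unsatisfiable

1. Dia (q or s) and not (Dia not ((s implies q) implies not s) implies Dia Dia not ((s implies q) implies not s)), u
2. Dia (q or s), u
3. not (Dia not ((s implies q) implies not s) implies Dia Dia not ((s implies q) implies not s)), u
4. Dia not ((s implies q) implies not s), u
5. not Dia Dia not ((s implies q) implies not s), u
6. not Dia not ((s implies q) implies not s), u
7. (s implies q) implies not s, u
8. not (s implies q), u
9. s, u
10. not q, u
11. q or s, v
12. not Dia not ((s implies q) implies not s), v
13. (s implies q) implies not s, v
14. s, v
15. not (s implies q), v
16. not q, v
17. not ((s implies q) implies not s), w
18. s implies q, w
19. s, w
20. not Dia not ((s implies q) implies not s), w
21. (s implies q) implies not s, w
22. q, w
23. not (s implies q), w
24. not q, w
Accessibility: uRu, uRv, uRw, vRv, wRw
Branch closes: q and not q both at w.
All branches of the tableau close; one closing branch shown above.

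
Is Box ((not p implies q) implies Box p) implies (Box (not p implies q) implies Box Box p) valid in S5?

Valid

Tableau for the negation not (Box ((not p implies q) implies Box p) implies (Box (not p implies q) implies Box Box p)):
1. not (Box ((not p implies q) implies Box p) implies (Box (not p implies q) implies Box Box p)), w0
2. Box ((not p implies q) implies Box p), w0
3. not (Box (not p implies q) implies Box Box p), w0
4. Box (not p implies q), w0
5. not Box Box p, w0
6. (not p implies q) implies Box p, w0
7. not p implies q, w0
8. Box p, w0
9. p, w0
10. q, w0
11. not Box p, w1
12. (not p implies q) implies Box p, w1
13. not p implies q, w1
14. p, w1
15. Box p, w1
16. q, w1
17. not p, w2
18. (not p implies q) implies Box p, w2
19. not p implies q, w2
20. p, w2
Accessibility: w0Rw0, w0Rw1, w0Rw2, w1Rw0, w1Rw1, w1Rw2, w2Rw0, w2Rw1, w2Rw2
Branch closes: p and not p both at w2.
All branches of the negation close; one closing branch shown above.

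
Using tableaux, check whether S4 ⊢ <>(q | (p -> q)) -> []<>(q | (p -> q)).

Tableau for the negation ~(<>(q | (p -> q)) -> []<>(q | (p -> q))):
1. ~(<>(q | (p -> q)) -> []<>(q | (p -> q))), 0
2. <>(q | (p -> q)), 0
3. ~[]<>(q | (p -> q)), 0
4. q | (p -> q), 1
5. p -> q, 1
6. q, 1
7. ~<>(q | (p -> q)), 2
8. ~(q | (p -> q)), 2
9. ~q, 2
10. ~(p -> q), 2
11. p, 2
Accessibility: 0R0, 0R1, 0R2, 1R1, 2R2
The negation has an open branch (countermodel exists).

No, not valid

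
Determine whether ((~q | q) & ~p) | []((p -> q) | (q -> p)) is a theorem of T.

Tableau for the negation ~(((~q | q) & ~p) | []((p -> q) | (q -> p))):
1. ~(((~q | q) & ~p) | []((p -> q) | (q -> p))), u
2. ~((~q | q) & ~p), u   [~|-rule on 1]
3. ~[]((p -> q) | (q -> p)), u   [~|-rule on 1]
4. p, u   [~&-rule on 2 (branches; this branch)]
5. ~((p -> q) | (q -> p)), v   [~[]-rule on 3: fresh world v, uRv]
6. ~(p -> q), v   [~|-rule on 5]
7. ~(q -> p), v   [~|-rule on 5]
8. p, v   [~->-rule on 6]
9. ~q, v   [~->-rule on 6]
10. q, v   [~->-rule on 7]
11. ~p, v   [~->-rule on 7]
Accessibility: uRu, uRv, vRv
Branch closes: q and ~q both at v.
All branches of the negation close; one closing branch shown above.

Yes, valid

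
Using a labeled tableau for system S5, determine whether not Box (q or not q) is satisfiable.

No, unsatisfiable

1. not Box (q or not q), w0
2. not (q or not q), w1
3. not q, w1
4. q, w1
Accessibility: w0Rw0, w0Rw1, w1Rw0, w1Rw1
Branch closes: q and not q both at w1.
Every branch closes; the branch above is one of them.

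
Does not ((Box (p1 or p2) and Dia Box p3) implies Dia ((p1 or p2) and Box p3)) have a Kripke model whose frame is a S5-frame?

Unsatisfiable

1. not ((Box (p1 or p2) and Dia Box p3) implies Dia ((p1 or p2) and Box p3)), w0
2. Box (p1 or p2) and Dia Box p3, w0
3. not Dia ((p1 or p2) and Box p3), w0
4. Box (p1 or p2), w0
5. Dia Box p3, w0
6. not ((p1 or p2) and Box p3), w0
7. p1 or p2, w0
8. not Box p3, w0
9. p2, w0
10. Box p3, w1
11. not ((p1 or p2) and Box p3), w1
12. p1 or p2, w1
13. p3, w0
14. p3, w1
15. not Box p3, w1
16. p2, w1
17. not p3, w2
18. not ((p1 or p2) and Box p3), w2
19. p1 or p2, w2
20. p3, w2
Accessibility: w0Rw0, w0Rw1, w0Rw2, w1Rw0, w1Rw1, w1Rw2, w2Rw0, w2Rw1, w2Rw2
Branch closes: p3 and not p3 both at w2.
Every branch closes; the branch above is one of them.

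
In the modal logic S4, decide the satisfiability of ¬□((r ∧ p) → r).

1. ¬□((r ∧ p) → r), w0
2. ¬((r ∧ p) → r), w1
3. r ∧ p, w1
4. ¬r, w1
5. r, w1
6. p, w1
Accessibility: w0Rw0, w0Rw1, w1Rw1
Branch closes: r and ¬r both at w1.
(One branch shown.) All branches close.

Unsatisfiable (every branch closes)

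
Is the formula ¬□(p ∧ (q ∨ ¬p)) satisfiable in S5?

Satisfiable (open branch found)

1. ¬□(p ∧ (q ∨ ¬p)), 0
2. ¬(p ∧ (q ∨ ¬p)), 1
3. ¬(q ∨ ¬p), 1
4. ¬q, 1
5. p, 1
Accessibility: 0R0, 0R1, 1R0, 1R1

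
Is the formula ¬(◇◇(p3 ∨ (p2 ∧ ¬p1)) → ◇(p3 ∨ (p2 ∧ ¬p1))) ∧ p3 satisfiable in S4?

1. ¬(◇◇(p3 ∨ (p2 ∧ ¬p1)) → ◇(p3 ∨ (p2 ∧ ¬p1))) ∧ p3, u
2. ¬(◇◇(p3 ∨ (p2 ∧ ¬p1)) → ◇(p3 ∨ (p2 ∧ ¬p1))), u   [∧-rule on 1]
3. p3, u   [∧-rule on 1]
4. ◇◇(p3 ∨ (p2 ∧ ¬p1)), u   [¬→-rule on 2]
5. ¬◇(p3 ∨ (p2 ∧ ¬p1)), u   [¬→-rule on 2]
6. ¬(p3 ∨ (p2 ∧ ¬p1)), u   [¬◇-rule on 5 via uRu]
7. ¬p3, u   [¬∨-rule on 6]
8. ¬(p2 ∧ ¬p1), u   [¬∨-rule on 6]
Accessibility: uRu
Branch closes: p3 and ¬p3 both at u.
Every branch closes; the branch above is one of them.

Unsatisfiable (every branch closes)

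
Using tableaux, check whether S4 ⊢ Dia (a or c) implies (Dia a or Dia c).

Tableau for the negation not (Dia (a or c) implies (Dia a or Dia c)):
1. not (Dia (a or c) implies (Dia a or Dia c)), 0
2. Dia (a or c), 0
3. not (Dia a or Dia c), 0
4. not Dia a, 0
5. not Dia c, 0
6. not a, 0
7. not c, 0
8. a or c, 1
9. not a, 1
10. not c, 1
11. c, 1
Accessibility: 0R0, 0R1, 1R1
Branch closes: c and not c both at 1.
Every branch of the negation's tableau closes; the branch above is one of them.

Valid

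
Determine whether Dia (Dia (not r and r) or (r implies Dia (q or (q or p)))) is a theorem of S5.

Tableau for the negation not Dia (Dia (not r and r) or (r implies Dia (q or (q or p)))):
1. not Dia (Dia (not r and r) or (r implies Dia (q or (q or p)))), w0
2. not (Dia (not r and r) or (r implies Dia (q or (q or p)))), w0
3. not Dia (not r and r), w0
4. not (r implies Dia (q or (q or p))), w0
5. r, w0
6. not Dia (q or (q or p)), w0
7. not (not r and r), w0
8. not (q or (q or p)), w0
9. not q, w0
10. not (q or p), w0
11. not p, w0
Accessibility: w0Rw0
The negation has an open branch (countermodel exists).

Not valid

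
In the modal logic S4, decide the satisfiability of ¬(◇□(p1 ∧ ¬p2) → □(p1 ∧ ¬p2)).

Satisfiable

1. ¬(◇□(p1 ∧ ¬p2) → □(p1 ∧ ¬p2)), u
2. ◇□(p1 ∧ ¬p2), u
3. ¬□(p1 ∧ ¬p2), u
4. □(p1 ∧ ¬p2), v
5. p1 ∧ ¬p2, v
6. p1, v
7. ¬p2, v
8. ¬(p1 ∧ ¬p2), w
9. p2, w
Accessibility: uRu, uRv, uRw, vRv, wRw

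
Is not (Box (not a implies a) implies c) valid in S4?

Not valid

Tableau for the negation Box (not a implies a) implies c:
1. Box (not a implies a) implies c, w0
2. c, w0   [implies-rule on 1 (branches; this branch)]
Accessibility: w0Rw0
The negation has an open branch (countermodel exists).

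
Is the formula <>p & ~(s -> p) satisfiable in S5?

Satisfiable

1. <>p & ~(s -> p), w0
2. <>p, w0
3. ~(s -> p), w0
4. s, w0
5. ~p, w0
6. p, w1
Accessibility: w0Rw0, w0Rw1, w1Rw0, w1Rw1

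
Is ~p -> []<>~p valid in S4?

No, not valid

Tableau for the negation ~(~p -> []<>~p):
1. ~(~p -> []<>~p), w0
2. ~p, w0
3. ~[]<>~p, w0
4. ~<>~p, w1
5. p, w1
Accessibility: w0Rw0, w0Rw1, w1Rw1
The negation has an open branch (countermodel exists).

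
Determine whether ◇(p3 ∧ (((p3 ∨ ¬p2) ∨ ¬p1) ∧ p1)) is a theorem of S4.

Tableau for the negation ¬◇(p3 ∧ (((p3 ∨ ¬p2) ∨ ¬p1) ∧ p1)):
1. ¬◇(p3 ∧ (((p3 ∨ ¬p2) ∨ ¬p1) ∧ p1)), 0
2. ¬(p3 ∧ (((p3 ∨ ¬p2) ∨ ¬p1) ∧ p1)), 0
3. ¬(((p3 ∨ ¬p2) ∨ ¬p1) ∧ p1), 0
4. ¬p1, 0
Accessibility: 0R0
The negation has an open branch (countermodel exists).

Invalid (countermodel exists)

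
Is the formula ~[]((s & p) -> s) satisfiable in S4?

1. ~[]((s & p) -> s), 0
2. ~((s & p) -> s), 1
3. s & p, 1
4. ~s, 1
5. s, 1
6. p, 1
Accessibility: 0R0, 0R1, 1R1
Branch closes: s and ~s both at 1.
Every branch closes; the branch above is one of them.

Unsatisfiable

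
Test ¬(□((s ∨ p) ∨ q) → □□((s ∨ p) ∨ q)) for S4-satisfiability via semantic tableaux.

No, unsatisfiable

1. ¬(□((s ∨ p) ∨ q) → □□((s ∨ p) ∨ q)), w0
2. □((s ∨ p) ∨ q), w0
3. ¬□□((s ∨ p) ∨ q), w0
4. (s ∨ p) ∨ q, w0
5. s ∨ p, w0
6. p, w0
7. ¬□((s ∨ p) ∨ q), w1
8. (s ∨ p) ∨ q, w1
9. s ∨ p, w1
10. p, w1
11. ¬((s ∨ p) ∨ q), w2
12. ¬(s ∨ p), w2
13. ¬q, w2
14. ¬s, w2
15. ¬p, w2
16. (s ∨ p) ∨ q, w2
17. s ∨ p, w2
18. p, w2
Accessibility: w0Rw0, w0Rw1, w0Rw2, w1Rw1, w1Rw2, w2Rw2
Branch closes: p and ¬p both at w2.
All branches of the tableau close; one closing branch shown above.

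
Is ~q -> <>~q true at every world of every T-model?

Tableau for the negation ~(~q -> <>~q):
1. ~(~q -> <>~q), 0
2. ~q, 0
3. ~<>~q, 0
4. q, 0
Accessibility: 0R0
Branch closes: q and ~q both at 0.
Every branch of the negation's tableau closes; the branch above is one of them.

Valid in T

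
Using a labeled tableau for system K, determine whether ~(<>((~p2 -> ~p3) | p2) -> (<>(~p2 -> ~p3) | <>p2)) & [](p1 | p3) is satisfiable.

Unsatisfiable (every branch closes)

1. ~(<>((~p2 -> ~p3) | p2) -> (<>(~p2 -> ~p3) | <>p2)) & [](p1 | p3), w0
2. ~(<>((~p2 -> ~p3) | p2) -> (<>(~p2 -> ~p3) | <>p2)), w0   [&-rule on 1]
3. [](p1 | p3), w0   [&-rule on 1]
4. <>((~p2 -> ~p3) | p2), w0   [~->-rule on 2]
5. ~(<>(~p2 -> ~p3) | <>p2), w0   [~->-rule on 2]
6. ~<>(~p2 -> ~p3), w0   [~|-rule on 5]
7. ~<>p2, w0   [~|-rule on 5]
8. (~p2 -> ~p3) | p2, w1   [<>-rule on 4: fresh world w1, w0Rw1]
9. p1 | p3, w1   [[]-rule on 3 via w0Rw1]
10. ~(~p2 -> ~p3), w1   [~<>-rule on 6 via w0Rw1]
11. ~p2, w1   [~->-rule on 10]
12. p3, w1   [~->-rule on 10]
13. ~p2 -> ~p3, w1   [|-rule on 8 (branches; this branch)]
14. ~p3, w1   [->-rule on 13 (branches; this branch)]
Accessibility: w0Rw1
Branch closes: p3 and ~p3 both at w1.
All branches of the tableau close; one closing branch shown above.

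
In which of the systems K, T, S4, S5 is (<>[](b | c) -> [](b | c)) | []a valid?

S4-tableau for the negation ~((<>[](b | c) -> [](b | c)) | []a):
1. ~((<>[](b | c) -> [](b | c)) | []a), w0
2. ~(<>[](b | c) -> [](b | c)), w0
3. ~[]a, w0
4. <>[](b | c), w0
5. ~[](b | c), w0
6. ~a, w1
7. [](b | c), w2
8. b | c, w2
9. c, w2
10. ~(b | c), w3
11. ~b, w3
12. ~c, w3
Accessibility: w0Rw0, w0Rw1, w0Rw2, w0Rw3, w1Rw1, w2Rw2, w3Rw3
Complete open branch: countermodel on an S4-frame, so not valid in S4, nor in K, T (the same frame is also a K-frame and a T-frame).
S5-tableau for the negation ~((<>[](b | c) -> [](b | c)) | []a):
1. ~((<>[](b | c) -> [](b | c)) | []a), w0
2. ~(<>[](b | c) -> [](b | c)), w0
3. ~[]a, w0
4. <>[](b | c), w0
5. ~[](b | c), w0
6. ~a, w1
7. [](b | c), w2
8. b | c, w0
9. b | c, w1
10. b | c, w2
11. c, w0
12. c, w1
13. c, w2
14. ~(b | c), w3
15. ~b, w3
16. ~c, w3
17. b | c, w3
18. c, w3
Accessibility: w0Rw0, w0Rw1, w0Rw2, w0Rw3, w1Rw0, w1Rw1, w1Rw2, w1Rw3, w2Rw0, w2Rw1, w2Rw2, w2Rw3, w3Rw0, w3Rw1, w3Rw2, w3Rw3
Branch closes: c and ~c both at w3.
Every branch closes (one shown): valid in S5.

S5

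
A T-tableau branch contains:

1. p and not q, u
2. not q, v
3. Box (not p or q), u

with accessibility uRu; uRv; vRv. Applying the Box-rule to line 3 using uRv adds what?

not p or q, v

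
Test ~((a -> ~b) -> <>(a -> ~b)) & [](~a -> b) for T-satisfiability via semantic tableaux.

1. ~((a -> ~b) -> <>(a -> ~b)) & [](~a -> b), u
2. ~((a -> ~b) -> <>(a -> ~b)), u
3. [](~a -> b), u
4. a -> ~b, u
5. ~<>(a -> ~b), u
6. ~a -> b, u
7. ~(a -> ~b), u
8. a, u
9. b, u
10. ~b, u
Accessibility: uRu
Branch closes: b and ~b both at u.
(One branch shown.) All branches close.

Unsatisfiable (every branch closes)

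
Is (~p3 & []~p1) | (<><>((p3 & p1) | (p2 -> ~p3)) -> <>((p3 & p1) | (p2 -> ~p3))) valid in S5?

Yes, valid

Tableau for the negation ~((~p3 & []~p1) | (<><>((p3 & p1) | (p2 -> ~p3)) -> <>((p3 & p1) | (p2 -> ~p3)))):
1. ~((~p3 & []~p1) | (<><>((p3 & p1) | (p2 -> ~p3)) -> <>((p3 & p1) | (p2 -> ~p3)))), u
2. ~(~p3 & []~p1), u
3. ~(<><>((p3 & p1) | (p2 -> ~p3)) -> <>((p3 & p1) | (p2 -> ~p3))), u
4. <><>((p3 & p1) | (p2 -> ~p3)), u
5. ~<>((p3 & p1) | (p2 -> ~p3)), u
6. ~((p3 & p1) | (p2 -> ~p3)), u
7. ~(p3 & p1), u
8. ~(p2 -> ~p3), u
9. p2, u
10. p3, u
11. ~p1, u
12. <>((p3 & p1) | (p2 -> ~p3)), v
13. ~((p3 & p1) | (p2 -> ~p3)), v
14. ~(p3 & p1), v
15. ~(p2 -> ~p3), v
16. p2, v
17. p3, v
18. ~p1, v
19. (p3 & p1) | (p2 -> ~p3), w
20. ~((p3 & p1) | (p2 -> ~p3)), w
21. ~(p3 & p1), w
22. ~(p2 -> ~p3), w
23. p2, w
24. p3, w
25. p2 -> ~p3, w
26. ~p1, w
27. ~p3, w
Accessibility: uRu, uRv, uRw, vRu, vRv, vRw, wRu, wRv, wRw
Branch closes: p3 and ~p3 both at w.
All branches of the negation close; one closing branch shown above.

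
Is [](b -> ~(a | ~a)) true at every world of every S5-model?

Invalid (countermodel exists)

Tableau for the negation ~[](b -> ~(a | ~a)):
1. ~[](b -> ~(a | ~a)), u
2. ~(b -> ~(a | ~a)), v
3. b, v
4. a | ~a, v
5. ~a, v
Accessibility: uRu, uRv, vRu, vRv
The negation has an open branch (countermodel exists).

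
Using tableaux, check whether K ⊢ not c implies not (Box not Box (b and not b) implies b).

Tableau for the negation not (not c implies not (Box not Box (b and not b) implies b)):
1. not (not c implies not (Box not Box (b and not b) implies b)), w0
2. not c, w0
3. Box not Box (b and not b) implies b, w0
4. b, w0
The negation has an open branch (countermodel exists).

Invalid (countermodel exists)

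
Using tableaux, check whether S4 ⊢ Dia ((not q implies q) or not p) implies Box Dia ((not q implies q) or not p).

Not valid

Tableau for the negation not (Dia ((not q implies q) or not p) implies Box Dia ((not q implies q) or not p)):
1. not (Dia ((not q implies q) or not p) implies Box Dia ((not q implies q) or not p)), 0
2. Dia ((not q implies q) or not p), 0
3. not Box Dia ((not q implies q) or not p), 0
4. (not q implies q) or not p, 1
5. not p, 1
6. not Dia ((not q implies q) or not p), 2
7. not ((not q implies q) or not p), 2
8. not (not q implies q), 2
9. p, 2
10. not q, 2
Accessibility: 0R0, 0R1, 0R2, 1R1, 2R2
The negation has an open branch (countermodel exists).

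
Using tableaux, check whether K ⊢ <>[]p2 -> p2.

No, not valid

Tableau for the negation ~(<>[]p2 -> p2):
1. ~(<>[]p2 -> p2), u
2. <>[]p2, u
3. ~p2, u
4. []p2, v
Accessibility: uRv
The negation has an open branch (countermodel exists).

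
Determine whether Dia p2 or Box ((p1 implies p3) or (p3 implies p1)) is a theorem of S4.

Valid

Tableau for the negation not (Dia p2 or Box ((p1 implies p3) or (p3 implies p1))):
1. not (Dia p2 or Box ((p1 implies p3) or (p3 implies p1))), u
2. not Dia p2, u   [neg-or-rule on 1]
3. not Box ((p1 implies p3) or (p3 implies p1)), u   [neg-or-rule on 1]
4. not p2, u   [neg-Dia-rule on 2 via uRu]
5. not ((p1 implies p3) or (p3 implies p1)), v   [neg-Box-rule on 3: fresh world v, uRv]
6. not (p1 implies p3), v   [neg-or-rule on 5]
7. not (p3 implies p1), v   [neg-or-rule on 5]
8. p1, v   [neg-implies-rule on 6]
9. not p3, v   [neg-implies-rule on 6]
10. p3, v   [neg-implies-rule on 7]
11. not p1, v   [neg-implies-rule on 7]
Accessibility: uRu, uRv, vRv
Branch closes: p3 and not p3 both at v.
Every branch of the negation's tableau closes; the branch above is one of them.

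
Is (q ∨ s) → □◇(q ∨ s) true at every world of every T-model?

Tableau for the negation ¬((q ∨ s) → □◇(q ∨ s)):
1. ¬((q ∨ s) → □◇(q ∨ s)), 0
2. q ∨ s, 0
3. ¬□◇(q ∨ s), 0
4. s, 0
5. ¬◇(q ∨ s), 1
6. ¬(q ∨ s), 1
7. ¬q, 1
8. ¬s, 1
Accessibility: 0R0, 0R1, 1R1
The negation has an open branch (countermodel exists).

Not valid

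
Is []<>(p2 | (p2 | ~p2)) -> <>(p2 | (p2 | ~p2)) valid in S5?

Valid

Tableau for the negation ~([]<>(p2 | (p2 | ~p2)) -> <>(p2 | (p2 | ~p2))):
1. ~([]<>(p2 | (p2 | ~p2)) -> <>(p2 | (p2 | ~p2))), 0
2. []<>(p2 | (p2 | ~p2)), 0   [~->-rule on 1]
3. ~<>(p2 | (p2 | ~p2)), 0   [~->-rule on 1]
4. <>(p2 | (p2 | ~p2)), 0   [[]-rule on 2 via 0R0]
5. ~(p2 | (p2 | ~p2)), 0   [~<>-rule on 3 via 0R0]
6. ~p2, 0   [~|-rule on 5]
7. ~(p2 | ~p2), 0   [~|-rule on 5]
8. p2, 0   [~|-rule on 7]
Accessibility: 0R0
Branch closes: p2 and ~p2 both at 0.
All branches of the negation close; one closing branch shown above.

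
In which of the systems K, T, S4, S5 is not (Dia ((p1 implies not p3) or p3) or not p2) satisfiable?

K-tableau for the formula:
1. not (Dia ((p1 implies not p3) or p3) or not p2), u
2. not Dia ((p1 implies not p3) or p3), u
3. p2, u
Complete open branch: satisfiable in K.
T-tableau for the formula:
1. not (Dia ((p1 implies not p3) or p3) or not p2), u
2. not Dia ((p1 implies not p3) or p3), u
3. p2, u
4. not ((p1 implies not p3) or p3), u
5. not (p1 implies not p3), u
6. not p3, u
7. p1, u
8. p3, u
Accessibility: uRu
Branch closes: p3 and not p3 both at u.
Every branch closes (one shown): unsatisfiable in T, hence also in S4, S5 (every S4/S5-frame is a T-frame).

K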